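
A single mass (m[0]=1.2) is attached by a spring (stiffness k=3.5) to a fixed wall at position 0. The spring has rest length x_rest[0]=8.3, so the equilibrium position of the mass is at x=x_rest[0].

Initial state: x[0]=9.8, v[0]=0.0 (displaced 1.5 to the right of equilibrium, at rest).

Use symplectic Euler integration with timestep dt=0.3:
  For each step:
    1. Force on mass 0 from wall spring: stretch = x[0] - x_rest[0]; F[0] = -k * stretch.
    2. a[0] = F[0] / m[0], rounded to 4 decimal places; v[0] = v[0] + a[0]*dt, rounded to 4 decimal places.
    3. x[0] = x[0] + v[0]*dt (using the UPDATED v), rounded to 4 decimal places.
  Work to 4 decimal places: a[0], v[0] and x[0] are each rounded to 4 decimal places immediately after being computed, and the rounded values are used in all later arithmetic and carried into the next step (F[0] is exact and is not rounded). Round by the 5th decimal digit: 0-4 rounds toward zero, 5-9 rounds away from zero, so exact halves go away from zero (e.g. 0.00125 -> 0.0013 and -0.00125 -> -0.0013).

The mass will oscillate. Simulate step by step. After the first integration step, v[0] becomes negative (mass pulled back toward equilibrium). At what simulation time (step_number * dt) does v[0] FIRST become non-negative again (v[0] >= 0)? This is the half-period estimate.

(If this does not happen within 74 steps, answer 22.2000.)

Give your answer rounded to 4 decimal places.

Answer: 2.1000

Derivation:
Step 0: x=[9.8000] v=[0.0000]
Step 1: x=[9.4063] v=[-1.3125]
Step 2: x=[8.7222] v=[-2.2805]
Step 3: x=[7.9272] v=[-2.6499]
Step 4: x=[7.2301] v=[-2.3237]
Step 5: x=[6.8138] v=[-1.3876]
Step 6: x=[6.7876] v=[-0.0872]
Step 7: x=[7.1585] v=[1.2362]
First v>=0 after going negative at step 7, time=2.1000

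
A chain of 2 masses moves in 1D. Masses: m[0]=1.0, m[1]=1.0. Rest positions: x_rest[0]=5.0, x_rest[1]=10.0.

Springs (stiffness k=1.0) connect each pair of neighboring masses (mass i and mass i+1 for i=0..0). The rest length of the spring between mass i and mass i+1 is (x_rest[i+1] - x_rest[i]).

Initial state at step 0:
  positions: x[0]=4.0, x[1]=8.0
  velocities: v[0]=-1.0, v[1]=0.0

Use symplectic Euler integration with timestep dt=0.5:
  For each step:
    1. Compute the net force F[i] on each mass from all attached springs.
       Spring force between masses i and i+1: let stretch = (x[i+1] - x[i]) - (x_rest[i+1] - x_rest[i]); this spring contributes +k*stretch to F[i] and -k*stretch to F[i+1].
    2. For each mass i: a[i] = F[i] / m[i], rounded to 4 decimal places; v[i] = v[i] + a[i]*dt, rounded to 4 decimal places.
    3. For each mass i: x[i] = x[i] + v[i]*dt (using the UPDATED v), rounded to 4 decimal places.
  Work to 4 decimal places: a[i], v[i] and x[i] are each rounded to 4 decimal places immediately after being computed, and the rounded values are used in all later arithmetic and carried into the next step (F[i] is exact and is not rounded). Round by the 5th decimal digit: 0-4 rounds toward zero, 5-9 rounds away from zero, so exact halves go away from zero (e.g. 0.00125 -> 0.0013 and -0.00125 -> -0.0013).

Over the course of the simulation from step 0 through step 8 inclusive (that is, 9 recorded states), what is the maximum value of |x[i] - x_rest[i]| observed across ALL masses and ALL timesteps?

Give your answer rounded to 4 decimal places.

Step 0: x=[4.0000 8.0000] v=[-1.0000 0.0000]
Step 1: x=[3.2500 8.2500] v=[-1.5000 0.5000]
Step 2: x=[2.5000 8.5000] v=[-1.5000 0.5000]
Step 3: x=[2.0000 8.5000] v=[-1.0000 0.0000]
Step 4: x=[1.8750 8.1250] v=[-0.2500 -0.7500]
Step 5: x=[2.0625 7.4375] v=[0.3750 -1.3750]
Step 6: x=[2.3438 6.6563] v=[0.5625 -1.5625]
Step 7: x=[2.4532 6.0469] v=[0.2188 -1.2188]
Step 8: x=[2.2110 5.7891] v=[-0.4844 -0.5157]
Max displacement = 4.2109

Answer: 4.2109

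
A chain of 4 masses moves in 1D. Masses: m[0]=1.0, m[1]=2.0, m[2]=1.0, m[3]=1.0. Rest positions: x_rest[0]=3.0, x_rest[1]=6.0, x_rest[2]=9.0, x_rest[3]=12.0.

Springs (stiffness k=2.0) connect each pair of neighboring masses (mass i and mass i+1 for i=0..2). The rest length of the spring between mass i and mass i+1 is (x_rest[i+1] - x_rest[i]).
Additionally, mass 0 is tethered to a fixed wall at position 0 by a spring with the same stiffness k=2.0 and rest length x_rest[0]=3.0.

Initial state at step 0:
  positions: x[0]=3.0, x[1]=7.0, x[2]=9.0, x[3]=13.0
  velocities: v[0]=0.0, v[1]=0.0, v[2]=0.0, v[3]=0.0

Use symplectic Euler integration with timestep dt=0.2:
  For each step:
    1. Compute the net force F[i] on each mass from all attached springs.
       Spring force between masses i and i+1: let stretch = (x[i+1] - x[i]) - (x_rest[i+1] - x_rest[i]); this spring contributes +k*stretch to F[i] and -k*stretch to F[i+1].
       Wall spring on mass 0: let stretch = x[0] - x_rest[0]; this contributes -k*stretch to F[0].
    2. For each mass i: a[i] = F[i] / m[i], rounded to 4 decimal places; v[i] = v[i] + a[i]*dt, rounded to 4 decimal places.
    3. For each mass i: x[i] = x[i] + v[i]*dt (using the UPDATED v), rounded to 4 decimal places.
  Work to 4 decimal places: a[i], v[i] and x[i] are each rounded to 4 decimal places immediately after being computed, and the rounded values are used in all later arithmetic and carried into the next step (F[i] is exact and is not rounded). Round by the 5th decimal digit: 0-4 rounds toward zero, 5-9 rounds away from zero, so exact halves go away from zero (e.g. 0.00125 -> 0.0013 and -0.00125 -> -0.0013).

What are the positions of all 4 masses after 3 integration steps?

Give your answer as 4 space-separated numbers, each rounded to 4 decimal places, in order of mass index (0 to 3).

Step 0: x=[3.0000 7.0000 9.0000 13.0000] v=[0.0000 0.0000 0.0000 0.0000]
Step 1: x=[3.0800 6.9200 9.1600 12.9200] v=[0.4000 -0.4000 0.8000 -0.4000]
Step 2: x=[3.2208 6.7760 9.4416 12.7792] v=[0.7040 -0.7200 1.4080 -0.7040]
Step 3: x=[3.3884 6.5964 9.7770 12.6114] v=[0.8378 -0.8979 1.6768 -0.8390]

Answer: 3.3884 6.5964 9.7770 12.6114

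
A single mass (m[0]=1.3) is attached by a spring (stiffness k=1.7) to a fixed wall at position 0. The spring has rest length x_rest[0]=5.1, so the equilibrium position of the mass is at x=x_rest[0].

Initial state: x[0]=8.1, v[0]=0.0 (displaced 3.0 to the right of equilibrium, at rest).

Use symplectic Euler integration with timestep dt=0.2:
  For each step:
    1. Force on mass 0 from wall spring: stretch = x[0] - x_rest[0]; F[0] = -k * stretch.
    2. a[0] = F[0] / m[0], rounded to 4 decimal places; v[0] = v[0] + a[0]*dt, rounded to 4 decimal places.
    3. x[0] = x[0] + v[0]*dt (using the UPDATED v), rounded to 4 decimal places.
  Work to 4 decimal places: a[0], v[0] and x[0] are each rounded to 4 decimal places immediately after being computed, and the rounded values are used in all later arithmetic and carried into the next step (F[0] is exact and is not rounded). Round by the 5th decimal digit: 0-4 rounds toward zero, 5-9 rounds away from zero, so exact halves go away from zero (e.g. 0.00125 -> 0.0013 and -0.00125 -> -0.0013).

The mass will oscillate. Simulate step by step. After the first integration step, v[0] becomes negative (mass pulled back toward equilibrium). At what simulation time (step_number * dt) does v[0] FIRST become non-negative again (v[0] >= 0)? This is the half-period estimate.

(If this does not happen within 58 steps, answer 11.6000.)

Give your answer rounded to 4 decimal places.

Step 0: x=[8.1000] v=[0.0000]
Step 1: x=[7.9431] v=[-0.7846]
Step 2: x=[7.6375] v=[-1.5282]
Step 3: x=[7.1991] v=[-2.1919]
Step 4: x=[6.6509] v=[-2.7409]
Step 5: x=[6.0216] v=[-3.1465]
Step 6: x=[5.3441] v=[-3.3875]
Step 7: x=[4.6538] v=[-3.4513]
Step 8: x=[3.9869] v=[-3.3346]
Step 9: x=[3.3782] v=[-3.0435]
Step 10: x=[2.8596] v=[-2.5932]
Step 11: x=[2.4582] v=[-2.0072]
Step 12: x=[2.1949] v=[-1.3163]
Step 13: x=[2.0836] v=[-0.5565]
Step 14: x=[2.1301] v=[0.2324]
First v>=0 after going negative at step 14, time=2.8000

Answer: 2.8000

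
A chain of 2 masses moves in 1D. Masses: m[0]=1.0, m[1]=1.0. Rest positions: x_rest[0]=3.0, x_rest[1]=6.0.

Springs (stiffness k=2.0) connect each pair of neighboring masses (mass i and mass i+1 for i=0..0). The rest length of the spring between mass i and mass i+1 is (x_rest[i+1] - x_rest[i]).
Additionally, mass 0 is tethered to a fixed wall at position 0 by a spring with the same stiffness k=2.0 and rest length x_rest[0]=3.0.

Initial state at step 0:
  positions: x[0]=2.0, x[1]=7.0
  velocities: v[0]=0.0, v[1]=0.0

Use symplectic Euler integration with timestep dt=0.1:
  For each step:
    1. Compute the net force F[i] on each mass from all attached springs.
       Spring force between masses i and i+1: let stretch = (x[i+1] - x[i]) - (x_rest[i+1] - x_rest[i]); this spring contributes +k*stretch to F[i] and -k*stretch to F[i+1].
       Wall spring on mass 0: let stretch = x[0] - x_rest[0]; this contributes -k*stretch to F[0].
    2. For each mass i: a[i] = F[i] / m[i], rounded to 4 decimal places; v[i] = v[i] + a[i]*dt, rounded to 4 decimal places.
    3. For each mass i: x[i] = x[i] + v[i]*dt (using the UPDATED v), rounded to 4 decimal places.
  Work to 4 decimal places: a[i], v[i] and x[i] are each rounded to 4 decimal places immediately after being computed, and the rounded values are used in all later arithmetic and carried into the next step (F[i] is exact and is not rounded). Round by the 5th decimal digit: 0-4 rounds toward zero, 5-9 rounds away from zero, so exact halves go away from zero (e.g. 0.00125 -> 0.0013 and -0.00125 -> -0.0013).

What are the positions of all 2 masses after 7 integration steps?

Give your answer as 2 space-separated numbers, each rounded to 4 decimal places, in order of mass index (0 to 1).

Step 0: x=[2.0000 7.0000] v=[0.0000 0.0000]
Step 1: x=[2.0600 6.9600] v=[0.6000 -0.4000]
Step 2: x=[2.1768 6.8820] v=[1.1680 -0.7800]
Step 3: x=[2.3442 6.7699] v=[1.6737 -1.1210]
Step 4: x=[2.5532 6.6293] v=[2.0900 -1.4061]
Step 5: x=[2.7927 6.4672] v=[2.3946 -1.6213]
Step 6: x=[3.0498 6.2916] v=[2.5710 -1.7562]
Step 7: x=[3.3107 6.1111] v=[2.6094 -1.8046]

Answer: 3.3107 6.1111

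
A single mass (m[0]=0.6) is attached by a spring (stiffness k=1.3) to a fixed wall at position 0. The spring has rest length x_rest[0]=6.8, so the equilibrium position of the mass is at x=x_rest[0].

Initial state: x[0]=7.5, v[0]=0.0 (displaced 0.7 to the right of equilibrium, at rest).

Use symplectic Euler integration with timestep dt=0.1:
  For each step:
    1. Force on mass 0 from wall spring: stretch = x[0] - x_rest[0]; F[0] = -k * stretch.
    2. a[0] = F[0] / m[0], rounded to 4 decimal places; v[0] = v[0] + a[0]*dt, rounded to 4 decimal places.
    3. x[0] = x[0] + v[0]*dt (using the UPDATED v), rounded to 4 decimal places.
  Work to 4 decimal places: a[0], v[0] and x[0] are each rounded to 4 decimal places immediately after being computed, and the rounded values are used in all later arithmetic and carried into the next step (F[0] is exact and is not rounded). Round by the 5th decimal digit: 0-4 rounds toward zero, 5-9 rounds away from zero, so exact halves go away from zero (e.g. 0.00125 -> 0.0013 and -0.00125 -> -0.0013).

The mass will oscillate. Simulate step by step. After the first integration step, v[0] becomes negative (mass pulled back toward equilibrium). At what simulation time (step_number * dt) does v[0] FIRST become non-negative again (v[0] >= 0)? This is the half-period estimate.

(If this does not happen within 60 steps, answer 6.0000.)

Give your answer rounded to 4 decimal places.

Step 0: x=[7.5000] v=[0.0000]
Step 1: x=[7.4848] v=[-0.1517]
Step 2: x=[7.4548] v=[-0.3001]
Step 3: x=[7.4106] v=[-0.4420]
Step 4: x=[7.3532] v=[-0.5743]
Step 5: x=[7.2838] v=[-0.6942]
Step 6: x=[7.2039] v=[-0.7990]
Step 7: x=[7.1153] v=[-0.8865]
Step 8: x=[7.0198] v=[-0.9548]
Step 9: x=[6.9196] v=[-1.0024]
Step 10: x=[6.8168] v=[-1.0283]
Step 11: x=[6.7136] v=[-1.0319]
Step 12: x=[6.6123] v=[-1.0132]
Step 13: x=[6.5151] v=[-0.9725]
Step 14: x=[6.4240] v=[-0.9108]
Step 15: x=[6.3411] v=[-0.8293]
Step 16: x=[6.2681] v=[-0.7299]
Step 17: x=[6.2066] v=[-0.6147]
Step 18: x=[6.1580] v=[-0.4861]
Step 19: x=[6.1233] v=[-0.3470]
Step 20: x=[6.1033] v=[-0.2004]
Step 21: x=[6.0984] v=[-0.0495]
Step 22: x=[6.1087] v=[0.1025]
First v>=0 after going negative at step 22, time=2.2000

Answer: 2.2000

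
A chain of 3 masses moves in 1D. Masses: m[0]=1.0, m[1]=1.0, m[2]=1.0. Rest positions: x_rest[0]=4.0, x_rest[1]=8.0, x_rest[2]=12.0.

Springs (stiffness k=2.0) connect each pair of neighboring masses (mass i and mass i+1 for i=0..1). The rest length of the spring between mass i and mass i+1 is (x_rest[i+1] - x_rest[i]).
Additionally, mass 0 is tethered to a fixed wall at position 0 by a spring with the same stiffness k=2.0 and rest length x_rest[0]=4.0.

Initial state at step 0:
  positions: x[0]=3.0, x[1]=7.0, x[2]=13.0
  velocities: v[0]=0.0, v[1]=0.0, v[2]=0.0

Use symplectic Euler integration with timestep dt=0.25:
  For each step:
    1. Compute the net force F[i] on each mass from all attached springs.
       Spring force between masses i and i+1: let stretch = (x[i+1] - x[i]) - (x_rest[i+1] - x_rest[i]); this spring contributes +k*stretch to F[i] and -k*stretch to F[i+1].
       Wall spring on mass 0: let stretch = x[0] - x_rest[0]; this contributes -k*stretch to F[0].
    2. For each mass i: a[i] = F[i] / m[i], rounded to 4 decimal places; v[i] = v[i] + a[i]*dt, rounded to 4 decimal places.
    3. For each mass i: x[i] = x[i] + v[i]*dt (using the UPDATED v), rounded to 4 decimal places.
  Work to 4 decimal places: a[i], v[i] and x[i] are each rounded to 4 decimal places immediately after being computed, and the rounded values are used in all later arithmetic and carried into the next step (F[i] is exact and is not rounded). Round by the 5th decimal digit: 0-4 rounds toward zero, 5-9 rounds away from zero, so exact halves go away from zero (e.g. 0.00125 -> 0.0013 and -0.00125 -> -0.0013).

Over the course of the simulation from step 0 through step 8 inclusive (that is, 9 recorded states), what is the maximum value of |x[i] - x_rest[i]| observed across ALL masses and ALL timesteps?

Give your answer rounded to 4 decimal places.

Answer: 1.2498

Derivation:
Step 0: x=[3.0000 7.0000 13.0000] v=[0.0000 0.0000 0.0000]
Step 1: x=[3.1250 7.2500 12.7500] v=[0.5000 1.0000 -1.0000]
Step 2: x=[3.3750 7.6719 12.3125] v=[1.0000 1.6875 -1.7500]
Step 3: x=[3.7403 8.1368 11.7949] v=[1.4610 1.8594 -2.0703]
Step 4: x=[4.1876 8.5094 11.3201] v=[1.7891 1.4902 -1.8994]
Step 5: x=[4.6517 8.6931 10.9939] v=[1.8562 0.7347 -1.3048]
Step 6: x=[5.0395 8.6592 10.8801] v=[1.5511 -0.1356 -0.4552]
Step 7: x=[5.2498 8.4505 10.9887] v=[0.8412 -0.8350 0.4344]
Step 8: x=[5.2040 8.1589 11.2800] v=[-0.1834 -1.1663 1.1653]
Max displacement = 1.2498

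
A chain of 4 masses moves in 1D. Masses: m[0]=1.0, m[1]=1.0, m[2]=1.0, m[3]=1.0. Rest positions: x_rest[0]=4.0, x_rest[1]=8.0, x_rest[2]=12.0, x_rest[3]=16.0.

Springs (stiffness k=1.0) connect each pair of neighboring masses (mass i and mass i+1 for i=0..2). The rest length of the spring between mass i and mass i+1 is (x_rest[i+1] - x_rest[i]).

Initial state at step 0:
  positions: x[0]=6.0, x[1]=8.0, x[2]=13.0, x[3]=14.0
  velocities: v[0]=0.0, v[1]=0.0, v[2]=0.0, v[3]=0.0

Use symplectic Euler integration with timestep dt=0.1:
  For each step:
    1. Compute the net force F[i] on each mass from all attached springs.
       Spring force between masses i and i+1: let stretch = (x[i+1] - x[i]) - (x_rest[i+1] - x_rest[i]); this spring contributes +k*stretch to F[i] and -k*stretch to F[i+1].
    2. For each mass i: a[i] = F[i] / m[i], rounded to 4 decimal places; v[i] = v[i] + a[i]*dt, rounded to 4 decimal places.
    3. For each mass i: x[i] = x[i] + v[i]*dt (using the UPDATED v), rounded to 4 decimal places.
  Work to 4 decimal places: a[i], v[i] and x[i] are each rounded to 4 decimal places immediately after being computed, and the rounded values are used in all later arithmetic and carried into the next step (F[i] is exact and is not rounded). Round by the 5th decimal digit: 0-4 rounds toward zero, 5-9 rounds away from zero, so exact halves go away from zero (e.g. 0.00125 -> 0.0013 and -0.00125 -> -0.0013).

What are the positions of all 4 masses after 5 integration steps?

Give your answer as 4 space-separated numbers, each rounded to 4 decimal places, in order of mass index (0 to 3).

Step 0: x=[6.0000 8.0000 13.0000 14.0000] v=[0.0000 0.0000 0.0000 0.0000]
Step 1: x=[5.9800 8.0300 12.9600 14.0300] v=[-0.2000 0.3000 -0.4000 0.3000]
Step 2: x=[5.9405 8.0888 12.8814 14.0893] v=[-0.3950 0.5880 -0.7860 0.5930]
Step 3: x=[5.8825 8.1740 12.7670 14.1765] v=[-0.5802 0.8524 -1.1445 0.8722]
Step 4: x=[5.8074 8.2823 12.6207 14.2896] v=[-0.7511 1.0826 -1.4629 1.1313]
Step 5: x=[5.7170 8.4092 12.4477 14.4260] v=[-0.9036 1.2690 -1.7299 1.3644]

Answer: 5.7170 8.4092 12.4477 14.4260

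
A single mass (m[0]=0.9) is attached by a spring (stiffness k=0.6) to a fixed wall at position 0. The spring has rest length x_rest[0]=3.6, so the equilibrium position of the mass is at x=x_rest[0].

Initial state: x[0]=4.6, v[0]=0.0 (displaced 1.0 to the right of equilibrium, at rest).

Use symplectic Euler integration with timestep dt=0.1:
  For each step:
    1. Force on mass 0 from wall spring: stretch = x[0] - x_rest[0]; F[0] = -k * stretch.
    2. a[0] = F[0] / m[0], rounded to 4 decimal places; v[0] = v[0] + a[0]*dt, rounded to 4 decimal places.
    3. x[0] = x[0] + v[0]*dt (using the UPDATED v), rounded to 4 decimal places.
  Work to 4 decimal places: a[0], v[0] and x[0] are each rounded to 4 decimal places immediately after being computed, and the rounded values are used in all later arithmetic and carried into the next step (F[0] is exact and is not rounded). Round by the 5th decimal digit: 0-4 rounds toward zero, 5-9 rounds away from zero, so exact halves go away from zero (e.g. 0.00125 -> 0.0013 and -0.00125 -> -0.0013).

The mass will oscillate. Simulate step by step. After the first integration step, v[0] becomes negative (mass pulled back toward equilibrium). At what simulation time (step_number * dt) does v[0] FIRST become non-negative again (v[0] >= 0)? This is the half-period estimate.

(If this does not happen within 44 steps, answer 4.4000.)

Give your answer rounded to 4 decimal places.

Step 0: x=[4.6000] v=[0.0000]
Step 1: x=[4.5933] v=[-0.0667]
Step 2: x=[4.5800] v=[-0.1329]
Step 3: x=[4.5602] v=[-0.1982]
Step 4: x=[4.5340] v=[-0.2622]
Step 5: x=[4.5016] v=[-0.3245]
Step 6: x=[4.4631] v=[-0.3846]
Step 7: x=[4.4189] v=[-0.4421]
Step 8: x=[4.3692] v=[-0.4967]
Step 9: x=[4.3144] v=[-0.5480]
Step 10: x=[4.2548] v=[-0.5956]
Step 11: x=[4.1909] v=[-0.6393]
Step 12: x=[4.1230] v=[-0.6787]
Step 13: x=[4.0516] v=[-0.7136]
Step 14: x=[3.9772] v=[-0.7437]
Step 15: x=[3.9003] v=[-0.7689]
Step 16: x=[3.8214] v=[-0.7889]
Step 17: x=[3.7410] v=[-0.8037]
Step 18: x=[3.6597] v=[-0.8131]
Step 19: x=[3.5780] v=[-0.8171]
Step 20: x=[3.4964] v=[-0.8156]
Step 21: x=[3.4155] v=[-0.8087]
Step 22: x=[3.3359] v=[-0.7964]
Step 23: x=[3.2580] v=[-0.7788]
Step 24: x=[3.1824] v=[-0.7560]
Step 25: x=[3.1096] v=[-0.7282]
Step 26: x=[3.0401] v=[-0.6955]
Step 27: x=[2.9743] v=[-0.6582]
Step 28: x=[2.9127] v=[-0.6165]
Step 29: x=[2.8556] v=[-0.5707]
Step 30: x=[2.8035] v=[-0.5211]
Step 31: x=[2.7567] v=[-0.4680]
Step 32: x=[2.7155] v=[-0.4118]
Step 33: x=[2.6802] v=[-0.3528]
Step 34: x=[2.6511] v=[-0.2915]
Step 35: x=[2.6283] v=[-0.2282]
Step 36: x=[2.6120] v=[-0.1634]
Step 37: x=[2.6023] v=[-0.0975]
Step 38: x=[2.5992] v=[-0.0310]
Step 39: x=[2.6028] v=[0.0357]
First v>=0 after going negative at step 39, time=3.9000

Answer: 3.9000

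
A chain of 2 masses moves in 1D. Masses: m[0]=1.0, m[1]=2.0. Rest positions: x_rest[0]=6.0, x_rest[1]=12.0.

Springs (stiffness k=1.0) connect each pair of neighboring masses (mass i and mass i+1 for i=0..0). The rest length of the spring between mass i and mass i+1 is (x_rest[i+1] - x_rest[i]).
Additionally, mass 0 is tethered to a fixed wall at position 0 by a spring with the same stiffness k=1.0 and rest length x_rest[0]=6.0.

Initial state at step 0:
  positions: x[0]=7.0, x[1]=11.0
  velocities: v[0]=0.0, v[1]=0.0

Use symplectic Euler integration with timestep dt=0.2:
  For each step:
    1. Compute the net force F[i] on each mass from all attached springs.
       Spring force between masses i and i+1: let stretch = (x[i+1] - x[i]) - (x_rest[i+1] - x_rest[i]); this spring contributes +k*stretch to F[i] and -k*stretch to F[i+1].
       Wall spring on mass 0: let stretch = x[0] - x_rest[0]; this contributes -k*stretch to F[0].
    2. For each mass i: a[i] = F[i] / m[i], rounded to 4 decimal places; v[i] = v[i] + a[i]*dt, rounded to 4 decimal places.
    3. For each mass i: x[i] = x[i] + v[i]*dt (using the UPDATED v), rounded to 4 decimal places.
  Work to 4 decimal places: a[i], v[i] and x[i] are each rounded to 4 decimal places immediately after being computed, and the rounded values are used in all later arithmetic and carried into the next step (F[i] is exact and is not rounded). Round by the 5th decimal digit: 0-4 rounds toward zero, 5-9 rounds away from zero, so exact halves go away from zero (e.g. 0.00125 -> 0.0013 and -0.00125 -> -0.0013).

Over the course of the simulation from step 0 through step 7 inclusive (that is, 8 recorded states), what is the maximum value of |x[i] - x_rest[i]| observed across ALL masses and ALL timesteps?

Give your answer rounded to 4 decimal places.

Answer: 1.1490

Derivation:
Step 0: x=[7.0000 11.0000] v=[0.0000 0.0000]
Step 1: x=[6.8800 11.0400] v=[-0.6000 0.2000]
Step 2: x=[6.6512 11.1168] v=[-1.1440 0.3840]
Step 3: x=[6.3350 11.2243] v=[-1.5811 0.5374]
Step 4: x=[5.9610 11.3540] v=[-1.8702 0.6485]
Step 5: x=[5.5642 11.4958] v=[-1.9838 0.7092]
Step 6: x=[5.1821 11.6390] v=[-1.9103 0.7160]
Step 7: x=[4.8510 11.7731] v=[-1.6553 0.6703]
Max displacement = 1.1490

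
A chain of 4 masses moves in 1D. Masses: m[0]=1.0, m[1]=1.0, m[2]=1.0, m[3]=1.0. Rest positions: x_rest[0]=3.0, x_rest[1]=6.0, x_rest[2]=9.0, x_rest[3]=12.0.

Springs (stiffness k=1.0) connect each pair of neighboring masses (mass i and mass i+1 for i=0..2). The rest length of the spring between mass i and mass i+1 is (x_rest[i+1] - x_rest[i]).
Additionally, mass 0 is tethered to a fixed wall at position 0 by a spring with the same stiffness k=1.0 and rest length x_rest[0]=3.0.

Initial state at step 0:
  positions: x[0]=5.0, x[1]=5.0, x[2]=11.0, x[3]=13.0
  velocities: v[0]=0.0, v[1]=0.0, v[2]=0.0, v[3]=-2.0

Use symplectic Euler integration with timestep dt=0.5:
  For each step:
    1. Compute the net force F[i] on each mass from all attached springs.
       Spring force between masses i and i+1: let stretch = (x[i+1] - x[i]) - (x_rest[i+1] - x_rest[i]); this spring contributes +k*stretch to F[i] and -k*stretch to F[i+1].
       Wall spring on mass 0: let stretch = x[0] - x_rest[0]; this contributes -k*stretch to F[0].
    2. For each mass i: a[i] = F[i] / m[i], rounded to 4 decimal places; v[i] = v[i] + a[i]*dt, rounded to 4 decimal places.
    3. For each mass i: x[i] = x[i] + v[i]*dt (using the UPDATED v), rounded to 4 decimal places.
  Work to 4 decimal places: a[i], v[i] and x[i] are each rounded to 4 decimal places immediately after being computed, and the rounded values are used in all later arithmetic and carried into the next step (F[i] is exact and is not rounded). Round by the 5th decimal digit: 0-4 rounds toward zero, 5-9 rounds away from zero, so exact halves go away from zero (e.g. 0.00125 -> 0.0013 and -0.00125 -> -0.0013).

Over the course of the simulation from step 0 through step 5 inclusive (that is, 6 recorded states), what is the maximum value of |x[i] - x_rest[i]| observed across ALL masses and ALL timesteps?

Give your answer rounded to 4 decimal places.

Step 0: x=[5.0000 5.0000 11.0000 13.0000] v=[0.0000 0.0000 0.0000 -2.0000]
Step 1: x=[3.7500 6.5000 10.0000 12.2500] v=[-2.5000 3.0000 -2.0000 -1.5000]
Step 2: x=[2.2500 8.1875 8.6875 11.6875] v=[-3.0000 3.3750 -2.6250 -1.1250]
Step 3: x=[1.6719 8.5157 8.0000 11.1250] v=[-1.1563 0.6563 -1.3750 -1.1250]
Step 4: x=[2.3868 7.0040 8.2227 10.5313] v=[1.4297 -3.0235 0.4454 -1.1875]
Step 5: x=[3.6593 4.6426 8.7179 10.1104] v=[2.5449 -4.7228 0.9904 -0.8418]
Max displacement = 2.5157

Answer: 2.5157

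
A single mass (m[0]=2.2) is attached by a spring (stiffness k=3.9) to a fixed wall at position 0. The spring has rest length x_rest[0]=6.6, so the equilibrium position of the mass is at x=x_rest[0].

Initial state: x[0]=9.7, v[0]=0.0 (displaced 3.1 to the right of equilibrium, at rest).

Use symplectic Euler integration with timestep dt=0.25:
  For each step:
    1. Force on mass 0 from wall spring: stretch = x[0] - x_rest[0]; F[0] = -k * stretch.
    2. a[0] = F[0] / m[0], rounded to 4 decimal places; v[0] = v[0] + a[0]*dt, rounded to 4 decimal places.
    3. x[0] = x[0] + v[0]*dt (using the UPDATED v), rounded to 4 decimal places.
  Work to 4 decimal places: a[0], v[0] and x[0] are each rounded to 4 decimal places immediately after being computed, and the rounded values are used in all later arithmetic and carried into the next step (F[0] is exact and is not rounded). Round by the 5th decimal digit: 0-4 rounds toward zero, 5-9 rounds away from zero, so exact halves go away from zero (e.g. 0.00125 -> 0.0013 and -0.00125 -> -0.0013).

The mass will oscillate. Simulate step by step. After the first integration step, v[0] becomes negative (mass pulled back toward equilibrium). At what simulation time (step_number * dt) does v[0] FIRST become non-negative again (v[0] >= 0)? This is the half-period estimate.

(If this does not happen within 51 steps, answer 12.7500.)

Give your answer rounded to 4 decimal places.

Step 0: x=[9.7000] v=[0.0000]
Step 1: x=[9.3565] v=[-1.3739]
Step 2: x=[8.7076] v=[-2.5955]
Step 3: x=[7.8252] v=[-3.5296]
Step 4: x=[6.8071] v=[-4.0726]
Step 5: x=[5.7660] v=[-4.1644]
Step 6: x=[4.8173] v=[-3.7948]
Step 7: x=[4.0661] v=[-3.0048]
Step 8: x=[3.5957] v=[-1.8818]
Step 9: x=[3.4581] v=[-0.5504]
Step 10: x=[3.6686] v=[0.8420]
First v>=0 after going negative at step 10, time=2.5000

Answer: 2.5000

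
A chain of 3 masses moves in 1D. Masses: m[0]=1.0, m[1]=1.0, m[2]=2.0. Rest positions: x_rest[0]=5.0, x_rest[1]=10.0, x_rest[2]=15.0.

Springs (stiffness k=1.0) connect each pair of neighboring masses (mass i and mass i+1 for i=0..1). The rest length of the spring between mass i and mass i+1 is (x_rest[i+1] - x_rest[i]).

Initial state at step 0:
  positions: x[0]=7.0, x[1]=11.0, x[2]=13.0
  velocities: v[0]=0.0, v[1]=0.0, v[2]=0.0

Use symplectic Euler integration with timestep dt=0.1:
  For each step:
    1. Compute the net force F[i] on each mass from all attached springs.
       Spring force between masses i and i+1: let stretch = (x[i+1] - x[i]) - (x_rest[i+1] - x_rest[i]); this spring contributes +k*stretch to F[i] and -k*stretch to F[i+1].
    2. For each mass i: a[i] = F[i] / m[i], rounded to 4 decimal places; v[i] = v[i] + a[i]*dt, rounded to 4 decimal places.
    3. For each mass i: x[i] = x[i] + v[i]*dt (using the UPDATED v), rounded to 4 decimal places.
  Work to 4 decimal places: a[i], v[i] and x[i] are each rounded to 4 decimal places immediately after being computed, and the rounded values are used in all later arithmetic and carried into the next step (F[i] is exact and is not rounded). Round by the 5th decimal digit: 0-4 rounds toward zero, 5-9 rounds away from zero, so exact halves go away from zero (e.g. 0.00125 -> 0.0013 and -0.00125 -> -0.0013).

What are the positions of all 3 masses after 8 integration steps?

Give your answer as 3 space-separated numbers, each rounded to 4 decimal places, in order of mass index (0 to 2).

Answer: 6.6214 10.3693 13.5048

Derivation:
Step 0: x=[7.0000 11.0000 13.0000] v=[0.0000 0.0000 0.0000]
Step 1: x=[6.9900 10.9800 13.0150] v=[-0.1000 -0.2000 0.1500]
Step 2: x=[6.9699 10.9405 13.0448] v=[-0.2010 -0.3955 0.2983]
Step 3: x=[6.9395 10.8823 13.0891] v=[-0.3039 -0.5821 0.4431]
Step 4: x=[6.8985 10.8067 13.1474] v=[-0.4096 -0.7557 0.5828]
Step 5: x=[6.8466 10.7155 13.2190] v=[-0.5188 -0.9125 0.7158]
Step 6: x=[6.7834 10.6106 13.3031] v=[-0.6319 -1.0490 0.8406]
Step 7: x=[6.7085 10.4944 13.3987] v=[-0.7492 -1.1625 0.9560]
Step 8: x=[6.6214 10.3693 13.5048] v=[-0.8706 -1.2507 1.0608]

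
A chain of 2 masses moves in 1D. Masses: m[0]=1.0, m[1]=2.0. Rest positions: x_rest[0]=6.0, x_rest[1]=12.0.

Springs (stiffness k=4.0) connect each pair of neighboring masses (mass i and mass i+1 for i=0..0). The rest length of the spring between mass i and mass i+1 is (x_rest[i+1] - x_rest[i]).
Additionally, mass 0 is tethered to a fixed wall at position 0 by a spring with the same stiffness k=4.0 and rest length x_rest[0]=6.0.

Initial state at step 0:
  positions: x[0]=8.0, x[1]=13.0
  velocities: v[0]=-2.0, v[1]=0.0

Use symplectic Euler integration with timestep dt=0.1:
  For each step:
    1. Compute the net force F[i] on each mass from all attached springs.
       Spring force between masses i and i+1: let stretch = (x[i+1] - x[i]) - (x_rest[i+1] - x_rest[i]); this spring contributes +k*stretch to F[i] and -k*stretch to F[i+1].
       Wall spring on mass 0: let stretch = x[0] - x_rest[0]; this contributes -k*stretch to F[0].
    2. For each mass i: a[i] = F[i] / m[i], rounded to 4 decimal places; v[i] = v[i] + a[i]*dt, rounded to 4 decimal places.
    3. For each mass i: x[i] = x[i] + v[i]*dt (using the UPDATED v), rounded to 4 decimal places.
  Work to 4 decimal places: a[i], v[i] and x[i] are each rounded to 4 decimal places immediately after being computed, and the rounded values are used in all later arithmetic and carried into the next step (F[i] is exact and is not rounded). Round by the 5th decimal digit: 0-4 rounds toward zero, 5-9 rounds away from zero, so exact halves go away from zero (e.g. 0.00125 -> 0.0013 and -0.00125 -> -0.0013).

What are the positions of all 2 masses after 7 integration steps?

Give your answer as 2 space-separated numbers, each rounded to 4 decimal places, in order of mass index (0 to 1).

Answer: 5.0956 13.0810

Derivation:
Step 0: x=[8.0000 13.0000] v=[-2.0000 0.0000]
Step 1: x=[7.6800 13.0200] v=[-3.2000 0.2000]
Step 2: x=[7.2664 13.0532] v=[-4.1360 0.3320]
Step 3: x=[6.7936 13.0907] v=[-4.7278 0.3746]
Step 4: x=[6.3010 13.1222] v=[-4.9264 0.3152]
Step 5: x=[5.8292 13.1373] v=[-4.7183 0.1510]
Step 6: x=[5.4165 13.1262] v=[-4.1267 -0.1106]
Step 7: x=[5.0956 13.0810] v=[-3.2094 -0.4525]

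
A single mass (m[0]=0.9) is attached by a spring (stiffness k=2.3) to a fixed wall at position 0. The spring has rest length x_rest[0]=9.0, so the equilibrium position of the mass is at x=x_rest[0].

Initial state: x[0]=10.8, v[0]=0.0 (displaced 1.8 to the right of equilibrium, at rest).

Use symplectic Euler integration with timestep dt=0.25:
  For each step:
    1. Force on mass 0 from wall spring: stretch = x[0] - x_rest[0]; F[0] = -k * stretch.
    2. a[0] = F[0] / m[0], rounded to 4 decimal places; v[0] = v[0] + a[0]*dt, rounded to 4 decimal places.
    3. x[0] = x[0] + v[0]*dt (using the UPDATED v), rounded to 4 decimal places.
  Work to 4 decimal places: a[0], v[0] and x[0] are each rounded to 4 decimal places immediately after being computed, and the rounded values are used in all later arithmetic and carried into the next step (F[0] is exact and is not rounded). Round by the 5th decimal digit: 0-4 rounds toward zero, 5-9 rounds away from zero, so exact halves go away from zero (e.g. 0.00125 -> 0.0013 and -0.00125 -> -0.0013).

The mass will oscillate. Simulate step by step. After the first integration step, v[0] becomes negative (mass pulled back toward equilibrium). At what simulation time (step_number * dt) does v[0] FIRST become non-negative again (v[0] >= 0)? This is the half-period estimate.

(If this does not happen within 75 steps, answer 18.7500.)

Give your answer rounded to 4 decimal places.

Step 0: x=[10.8000] v=[0.0000]
Step 1: x=[10.5125] v=[-1.1500]
Step 2: x=[9.9834] v=[-2.1163]
Step 3: x=[9.2973] v=[-2.7446]
Step 4: x=[8.5637] v=[-2.9346]
Step 5: x=[7.8997] v=[-2.6559]
Step 6: x=[7.4115] v=[-1.9529]
Step 7: x=[7.1770] v=[-0.9380]
Step 8: x=[7.2337] v=[0.2267]
First v>=0 after going negative at step 8, time=2.0000

Answer: 2.0000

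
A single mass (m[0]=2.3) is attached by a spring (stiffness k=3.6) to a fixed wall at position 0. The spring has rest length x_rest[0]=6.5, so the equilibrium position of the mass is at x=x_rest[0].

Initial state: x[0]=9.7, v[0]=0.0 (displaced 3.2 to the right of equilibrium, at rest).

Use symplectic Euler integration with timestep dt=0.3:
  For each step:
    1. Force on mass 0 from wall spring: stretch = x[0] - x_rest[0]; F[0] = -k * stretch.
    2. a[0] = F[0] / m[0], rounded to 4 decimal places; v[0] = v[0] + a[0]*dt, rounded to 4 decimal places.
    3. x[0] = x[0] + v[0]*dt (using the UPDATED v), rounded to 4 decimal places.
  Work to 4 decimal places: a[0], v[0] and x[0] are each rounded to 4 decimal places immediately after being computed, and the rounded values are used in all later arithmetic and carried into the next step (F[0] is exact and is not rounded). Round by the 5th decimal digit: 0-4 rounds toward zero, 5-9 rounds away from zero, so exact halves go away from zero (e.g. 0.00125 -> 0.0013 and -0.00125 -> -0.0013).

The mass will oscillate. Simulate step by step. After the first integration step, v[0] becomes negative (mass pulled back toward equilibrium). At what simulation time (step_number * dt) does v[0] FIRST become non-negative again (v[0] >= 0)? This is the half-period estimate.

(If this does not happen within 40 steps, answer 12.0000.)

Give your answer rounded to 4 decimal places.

Answer: 2.7000

Derivation:
Step 0: x=[9.7000] v=[0.0000]
Step 1: x=[9.2492] v=[-1.5026]
Step 2: x=[8.4112] v=[-2.7935]
Step 3: x=[7.3039] v=[-3.6909]
Step 4: x=[6.0834] v=[-4.0684]
Step 5: x=[4.9216] v=[-3.8728]
Step 6: x=[3.9821] v=[-3.1317]
Step 7: x=[3.3973] v=[-1.9494]
Step 8: x=[3.2496] v=[-0.4925]
Step 9: x=[3.5597] v=[1.0338]
First v>=0 after going negative at step 9, time=2.7000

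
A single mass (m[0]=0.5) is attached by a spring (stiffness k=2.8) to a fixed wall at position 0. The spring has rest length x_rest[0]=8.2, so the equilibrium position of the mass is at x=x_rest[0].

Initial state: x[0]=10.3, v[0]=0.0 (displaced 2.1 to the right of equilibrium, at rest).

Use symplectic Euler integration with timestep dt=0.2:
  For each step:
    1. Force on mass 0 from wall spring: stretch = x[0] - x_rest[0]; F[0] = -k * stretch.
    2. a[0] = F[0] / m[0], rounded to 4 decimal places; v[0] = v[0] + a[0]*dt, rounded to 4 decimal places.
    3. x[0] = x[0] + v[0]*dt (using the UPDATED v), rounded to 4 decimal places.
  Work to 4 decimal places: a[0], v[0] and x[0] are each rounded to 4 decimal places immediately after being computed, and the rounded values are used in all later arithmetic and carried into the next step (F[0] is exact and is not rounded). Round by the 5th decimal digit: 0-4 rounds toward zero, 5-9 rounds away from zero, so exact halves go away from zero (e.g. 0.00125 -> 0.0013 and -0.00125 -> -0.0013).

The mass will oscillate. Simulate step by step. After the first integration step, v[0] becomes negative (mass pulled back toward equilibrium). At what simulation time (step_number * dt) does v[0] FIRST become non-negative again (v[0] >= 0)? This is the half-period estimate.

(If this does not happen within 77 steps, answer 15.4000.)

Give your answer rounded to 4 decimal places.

Answer: 1.4000

Derivation:
Step 0: x=[10.3000] v=[0.0000]
Step 1: x=[9.8296] v=[-2.3520]
Step 2: x=[8.9942] v=[-4.1772]
Step 3: x=[7.9809] v=[-5.0667]
Step 4: x=[7.0166] v=[-4.8213]
Step 5: x=[6.3174] v=[-3.4959]
Step 6: x=[6.0399] v=[-1.3874]
Step 7: x=[6.2463] v=[1.0319]
First v>=0 after going negative at step 7, time=1.4000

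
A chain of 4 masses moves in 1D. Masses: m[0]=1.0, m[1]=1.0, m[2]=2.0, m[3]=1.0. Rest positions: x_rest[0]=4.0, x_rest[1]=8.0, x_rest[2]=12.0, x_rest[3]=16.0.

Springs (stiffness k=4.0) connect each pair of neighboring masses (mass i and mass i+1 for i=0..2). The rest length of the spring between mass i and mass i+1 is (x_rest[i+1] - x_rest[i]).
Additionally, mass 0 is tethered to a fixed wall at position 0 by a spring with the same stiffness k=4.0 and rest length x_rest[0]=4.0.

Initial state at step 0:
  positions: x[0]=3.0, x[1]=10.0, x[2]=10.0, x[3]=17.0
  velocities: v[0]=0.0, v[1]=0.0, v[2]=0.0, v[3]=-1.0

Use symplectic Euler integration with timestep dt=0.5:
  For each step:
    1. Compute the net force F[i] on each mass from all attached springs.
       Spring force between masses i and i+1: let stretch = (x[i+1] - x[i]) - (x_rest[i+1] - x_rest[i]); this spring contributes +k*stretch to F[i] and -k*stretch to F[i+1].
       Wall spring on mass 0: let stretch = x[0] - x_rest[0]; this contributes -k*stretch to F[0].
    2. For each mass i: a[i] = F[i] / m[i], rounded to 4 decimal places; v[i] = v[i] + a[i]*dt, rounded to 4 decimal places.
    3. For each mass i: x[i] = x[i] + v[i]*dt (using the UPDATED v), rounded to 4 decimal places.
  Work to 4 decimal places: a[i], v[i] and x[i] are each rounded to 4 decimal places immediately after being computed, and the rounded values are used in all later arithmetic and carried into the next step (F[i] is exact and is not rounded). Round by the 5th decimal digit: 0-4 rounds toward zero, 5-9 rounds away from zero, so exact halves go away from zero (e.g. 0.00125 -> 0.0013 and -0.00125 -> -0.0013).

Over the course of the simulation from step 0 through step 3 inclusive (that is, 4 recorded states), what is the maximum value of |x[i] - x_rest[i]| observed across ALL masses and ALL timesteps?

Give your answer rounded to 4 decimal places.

Step 0: x=[3.0000 10.0000 10.0000 17.0000] v=[0.0000 0.0000 0.0000 -1.0000]
Step 1: x=[7.0000 3.0000 13.5000 13.5000] v=[8.0000 -14.0000 7.0000 -7.0000]
Step 2: x=[0.0000 10.5000 11.7500 14.0000] v=[-14.0000 15.0000 -3.5000 1.0000]
Step 3: x=[3.5000 8.7500 10.5000 16.2500] v=[7.0000 -3.5000 -2.5000 4.5000]
Max displacement = 5.0000

Answer: 5.0000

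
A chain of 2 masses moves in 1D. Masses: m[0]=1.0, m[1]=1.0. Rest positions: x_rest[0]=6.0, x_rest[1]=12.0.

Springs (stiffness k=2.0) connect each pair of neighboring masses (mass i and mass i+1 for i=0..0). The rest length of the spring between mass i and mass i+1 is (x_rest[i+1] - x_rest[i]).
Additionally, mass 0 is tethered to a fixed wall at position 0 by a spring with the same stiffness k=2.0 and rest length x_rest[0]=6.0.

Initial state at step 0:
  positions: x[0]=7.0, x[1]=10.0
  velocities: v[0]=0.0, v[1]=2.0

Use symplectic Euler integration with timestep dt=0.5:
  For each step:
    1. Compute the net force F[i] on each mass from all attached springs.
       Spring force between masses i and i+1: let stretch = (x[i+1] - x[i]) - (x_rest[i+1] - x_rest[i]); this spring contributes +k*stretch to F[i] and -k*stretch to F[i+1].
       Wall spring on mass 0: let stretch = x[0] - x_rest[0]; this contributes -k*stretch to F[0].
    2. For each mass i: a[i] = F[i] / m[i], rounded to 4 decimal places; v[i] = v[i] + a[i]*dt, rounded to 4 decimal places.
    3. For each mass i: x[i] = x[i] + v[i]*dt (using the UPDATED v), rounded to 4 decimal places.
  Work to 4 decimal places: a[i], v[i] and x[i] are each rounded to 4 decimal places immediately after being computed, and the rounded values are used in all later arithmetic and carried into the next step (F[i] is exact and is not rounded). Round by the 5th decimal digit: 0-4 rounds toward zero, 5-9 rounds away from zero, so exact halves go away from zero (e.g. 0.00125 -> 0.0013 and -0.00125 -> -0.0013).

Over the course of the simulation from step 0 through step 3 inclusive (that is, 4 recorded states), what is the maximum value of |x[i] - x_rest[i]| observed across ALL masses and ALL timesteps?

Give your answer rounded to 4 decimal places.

Step 0: x=[7.0000 10.0000] v=[0.0000 2.0000]
Step 1: x=[5.0000 12.5000] v=[-4.0000 5.0000]
Step 2: x=[4.2500 14.2500] v=[-1.5000 3.5000]
Step 3: x=[6.3750 14.0000] v=[4.2500 -0.5000]
Max displacement = 2.2500

Answer: 2.2500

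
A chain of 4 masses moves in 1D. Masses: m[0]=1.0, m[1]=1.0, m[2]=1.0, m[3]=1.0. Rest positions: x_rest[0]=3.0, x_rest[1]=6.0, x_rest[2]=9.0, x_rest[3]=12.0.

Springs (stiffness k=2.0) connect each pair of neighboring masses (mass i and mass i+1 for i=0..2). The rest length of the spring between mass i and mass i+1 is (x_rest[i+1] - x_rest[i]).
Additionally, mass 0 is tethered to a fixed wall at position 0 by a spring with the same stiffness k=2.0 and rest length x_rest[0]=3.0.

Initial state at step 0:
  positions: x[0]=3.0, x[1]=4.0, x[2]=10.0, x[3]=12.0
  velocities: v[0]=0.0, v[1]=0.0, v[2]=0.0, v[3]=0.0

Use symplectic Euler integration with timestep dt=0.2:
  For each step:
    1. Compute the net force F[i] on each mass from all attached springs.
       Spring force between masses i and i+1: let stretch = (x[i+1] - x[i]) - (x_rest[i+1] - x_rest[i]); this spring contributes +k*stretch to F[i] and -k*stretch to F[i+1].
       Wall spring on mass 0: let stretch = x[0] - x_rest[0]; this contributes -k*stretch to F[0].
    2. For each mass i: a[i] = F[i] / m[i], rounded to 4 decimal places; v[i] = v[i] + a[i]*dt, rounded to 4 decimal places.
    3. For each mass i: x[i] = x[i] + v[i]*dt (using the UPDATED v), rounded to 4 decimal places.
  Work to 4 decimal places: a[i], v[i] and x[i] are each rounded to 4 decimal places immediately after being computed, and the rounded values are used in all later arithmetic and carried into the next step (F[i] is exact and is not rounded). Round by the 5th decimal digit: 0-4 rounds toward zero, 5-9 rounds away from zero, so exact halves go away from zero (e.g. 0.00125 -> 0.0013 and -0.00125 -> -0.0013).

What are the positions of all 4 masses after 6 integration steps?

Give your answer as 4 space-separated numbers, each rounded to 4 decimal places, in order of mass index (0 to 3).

Step 0: x=[3.0000 4.0000 10.0000 12.0000] v=[0.0000 0.0000 0.0000 0.0000]
Step 1: x=[2.8400 4.4000 9.6800 12.0800] v=[-0.8000 2.0000 -1.6000 0.4000]
Step 2: x=[2.5776 5.0976 9.1296 12.2080] v=[-1.3120 3.4880 -2.7520 0.6400]
Step 3: x=[2.3106 5.9162 8.5029 12.3297] v=[-1.3350 4.0928 -3.1334 0.6086]
Step 4: x=[2.1472 6.6532 7.9754 12.3853] v=[-0.8170 3.6852 -2.6374 0.2779]
Step 5: x=[2.1725 7.1355 7.6949 12.3281] v=[0.1265 2.4117 -1.4023 -0.2861]
Step 6: x=[2.4210 7.2656 7.7403 12.1402] v=[1.2427 0.6503 0.2272 -0.9394]

Answer: 2.4210 7.2656 7.7403 12.1402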